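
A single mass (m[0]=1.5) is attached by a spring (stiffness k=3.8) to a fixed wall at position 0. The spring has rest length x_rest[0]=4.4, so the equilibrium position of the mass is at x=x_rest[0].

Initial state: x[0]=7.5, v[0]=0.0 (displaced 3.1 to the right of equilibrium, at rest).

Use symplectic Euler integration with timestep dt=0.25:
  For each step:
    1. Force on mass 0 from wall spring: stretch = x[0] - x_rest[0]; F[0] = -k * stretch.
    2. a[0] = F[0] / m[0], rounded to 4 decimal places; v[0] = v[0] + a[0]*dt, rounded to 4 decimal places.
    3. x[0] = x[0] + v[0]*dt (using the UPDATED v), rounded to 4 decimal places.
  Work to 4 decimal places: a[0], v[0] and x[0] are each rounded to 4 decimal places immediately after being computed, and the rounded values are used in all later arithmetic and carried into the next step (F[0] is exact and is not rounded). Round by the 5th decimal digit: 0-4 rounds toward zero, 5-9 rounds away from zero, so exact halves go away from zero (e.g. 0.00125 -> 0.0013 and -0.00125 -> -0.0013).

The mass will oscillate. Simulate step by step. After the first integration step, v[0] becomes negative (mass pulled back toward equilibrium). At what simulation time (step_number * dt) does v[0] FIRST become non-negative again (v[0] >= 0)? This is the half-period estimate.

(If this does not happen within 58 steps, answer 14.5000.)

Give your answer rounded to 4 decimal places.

Answer: 2.0000

Derivation:
Step 0: x=[7.5000] v=[0.0000]
Step 1: x=[7.0092] v=[-1.9633]
Step 2: x=[6.1053] v=[-3.6158]
Step 3: x=[4.9314] v=[-4.6958]
Step 4: x=[3.6733] v=[-5.0324]
Step 5: x=[2.5303] v=[-4.5722]
Step 6: x=[1.6833] v=[-3.3881]
Step 7: x=[1.2664] v=[-1.6675]
Step 8: x=[1.3457] v=[0.3171]
First v>=0 after going negative at step 8, time=2.0000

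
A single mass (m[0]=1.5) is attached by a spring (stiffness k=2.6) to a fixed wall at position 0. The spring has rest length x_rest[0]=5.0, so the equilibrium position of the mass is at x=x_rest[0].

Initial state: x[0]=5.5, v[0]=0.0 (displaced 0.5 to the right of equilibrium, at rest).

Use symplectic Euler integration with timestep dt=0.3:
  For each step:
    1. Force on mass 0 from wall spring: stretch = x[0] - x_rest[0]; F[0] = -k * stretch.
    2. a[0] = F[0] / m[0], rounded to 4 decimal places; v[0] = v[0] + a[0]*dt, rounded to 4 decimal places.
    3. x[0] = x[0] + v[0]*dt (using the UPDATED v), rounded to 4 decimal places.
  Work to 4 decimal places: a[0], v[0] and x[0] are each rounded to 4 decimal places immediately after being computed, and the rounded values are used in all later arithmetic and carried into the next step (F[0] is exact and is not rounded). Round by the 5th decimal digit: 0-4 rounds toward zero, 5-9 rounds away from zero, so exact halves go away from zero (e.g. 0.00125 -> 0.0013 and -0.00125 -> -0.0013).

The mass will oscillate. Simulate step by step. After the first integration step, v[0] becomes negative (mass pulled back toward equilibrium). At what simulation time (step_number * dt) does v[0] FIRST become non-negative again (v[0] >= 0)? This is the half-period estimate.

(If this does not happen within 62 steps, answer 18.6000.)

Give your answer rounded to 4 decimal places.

Step 0: x=[5.5000] v=[0.0000]
Step 1: x=[5.4220] v=[-0.2600]
Step 2: x=[5.2782] v=[-0.4795]
Step 3: x=[5.0909] v=[-0.6242]
Step 4: x=[4.8895] v=[-0.6715]
Step 5: x=[4.7053] v=[-0.6141]
Step 6: x=[4.5670] v=[-0.4609]
Step 7: x=[4.4963] v=[-0.2358]
Step 8: x=[4.5041] v=[0.0261]
First v>=0 after going negative at step 8, time=2.4000

Answer: 2.4000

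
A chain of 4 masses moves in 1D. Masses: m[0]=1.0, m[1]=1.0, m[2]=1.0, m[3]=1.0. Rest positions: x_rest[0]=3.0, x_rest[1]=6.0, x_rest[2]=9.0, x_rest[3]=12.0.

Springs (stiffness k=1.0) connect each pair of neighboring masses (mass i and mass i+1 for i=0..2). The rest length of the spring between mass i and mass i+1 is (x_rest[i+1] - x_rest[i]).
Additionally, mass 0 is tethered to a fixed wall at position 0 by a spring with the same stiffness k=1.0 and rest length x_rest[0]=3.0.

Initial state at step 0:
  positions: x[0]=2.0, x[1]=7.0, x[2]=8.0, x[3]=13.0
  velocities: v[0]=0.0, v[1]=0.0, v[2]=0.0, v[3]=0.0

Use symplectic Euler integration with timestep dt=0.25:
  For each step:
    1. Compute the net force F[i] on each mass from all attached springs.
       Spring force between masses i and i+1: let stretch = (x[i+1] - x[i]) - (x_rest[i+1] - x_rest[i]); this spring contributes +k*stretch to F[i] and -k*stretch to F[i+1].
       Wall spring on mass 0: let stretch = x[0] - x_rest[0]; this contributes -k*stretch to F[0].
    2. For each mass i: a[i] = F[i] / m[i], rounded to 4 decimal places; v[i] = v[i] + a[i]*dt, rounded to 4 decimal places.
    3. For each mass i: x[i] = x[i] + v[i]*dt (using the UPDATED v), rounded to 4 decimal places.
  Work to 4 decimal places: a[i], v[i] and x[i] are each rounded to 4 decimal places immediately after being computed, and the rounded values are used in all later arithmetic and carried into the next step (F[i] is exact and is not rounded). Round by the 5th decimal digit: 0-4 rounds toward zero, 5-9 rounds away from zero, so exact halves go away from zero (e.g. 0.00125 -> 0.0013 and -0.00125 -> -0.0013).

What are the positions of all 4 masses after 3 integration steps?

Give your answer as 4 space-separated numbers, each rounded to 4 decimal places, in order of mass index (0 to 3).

Answer: 2.9383 5.7798 9.2385 12.3623

Derivation:
Step 0: x=[2.0000 7.0000 8.0000 13.0000] v=[0.0000 0.0000 0.0000 0.0000]
Step 1: x=[2.1875 6.7500 8.2500 12.8750] v=[0.7500 -1.0000 1.0000 -0.5000]
Step 2: x=[2.5235 6.3086 8.6953 12.6484] v=[1.3438 -1.7656 1.7813 -0.9063]
Step 3: x=[2.9383 5.7798 9.2385 12.3623] v=[1.6592 -2.1152 2.1729 -1.1446]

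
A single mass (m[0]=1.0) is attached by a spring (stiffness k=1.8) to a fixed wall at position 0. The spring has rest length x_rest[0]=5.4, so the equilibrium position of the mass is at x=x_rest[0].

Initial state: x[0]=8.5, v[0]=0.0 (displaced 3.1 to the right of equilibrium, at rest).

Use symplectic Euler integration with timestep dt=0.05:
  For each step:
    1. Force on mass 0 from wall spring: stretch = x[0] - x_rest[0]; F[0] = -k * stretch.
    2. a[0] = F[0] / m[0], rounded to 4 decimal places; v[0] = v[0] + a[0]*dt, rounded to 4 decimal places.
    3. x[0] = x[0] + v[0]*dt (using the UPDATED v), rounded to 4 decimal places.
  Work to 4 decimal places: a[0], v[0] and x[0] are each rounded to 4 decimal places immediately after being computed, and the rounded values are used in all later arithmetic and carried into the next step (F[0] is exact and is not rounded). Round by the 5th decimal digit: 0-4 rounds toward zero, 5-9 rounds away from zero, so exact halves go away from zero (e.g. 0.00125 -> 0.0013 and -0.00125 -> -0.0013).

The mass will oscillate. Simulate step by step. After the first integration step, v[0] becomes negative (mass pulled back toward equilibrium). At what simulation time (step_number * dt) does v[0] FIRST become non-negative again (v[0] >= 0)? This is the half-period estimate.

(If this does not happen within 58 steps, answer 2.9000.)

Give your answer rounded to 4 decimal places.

Step 0: x=[8.5000] v=[0.0000]
Step 1: x=[8.4861] v=[-0.2790]
Step 2: x=[8.4583] v=[-0.5568]
Step 3: x=[8.4167] v=[-0.8320]
Step 4: x=[8.3615] v=[-1.1035]
Step 5: x=[8.2930] v=[-1.3700]
Step 6: x=[8.2115] v=[-1.6304]
Step 7: x=[8.1173] v=[-1.8834]
Step 8: x=[8.0109] v=[-2.1280]
Step 9: x=[7.8928] v=[-2.3630]
Step 10: x=[7.7634] v=[-2.5874]
Step 11: x=[7.6234] v=[-2.8001]
Step 12: x=[7.4734] v=[-3.0002]
Step 13: x=[7.3141] v=[-3.1868]
Step 14: x=[7.1461] v=[-3.3591]
Step 15: x=[6.9703] v=[-3.5163]
Step 16: x=[6.7874] v=[-3.6576]
Step 17: x=[6.5983] v=[-3.7825]
Step 18: x=[6.4038] v=[-3.8903]
Step 19: x=[6.2048] v=[-3.9806]
Step 20: x=[6.0022] v=[-4.0530]
Step 21: x=[5.7968] v=[-4.1072]
Step 22: x=[5.5897] v=[-4.1429]
Step 23: x=[5.3817] v=[-4.1600]
Step 24: x=[5.1738] v=[-4.1584]
Step 25: x=[4.9669] v=[-4.1380]
Step 26: x=[4.7620] v=[-4.0990]
Step 27: x=[4.5599] v=[-4.0416]
Step 28: x=[4.3616] v=[-3.9660]
Step 29: x=[4.1680] v=[-3.8725]
Step 30: x=[3.9799] v=[-3.7616]
Step 31: x=[3.7982] v=[-3.6338]
Step 32: x=[3.6237] v=[-3.4896]
Step 33: x=[3.4572] v=[-3.3297]
Step 34: x=[3.2995] v=[-3.1549]
Step 35: x=[3.1512] v=[-2.9659]
Step 36: x=[3.0130] v=[-2.7635]
Step 37: x=[2.8856] v=[-2.5487]
Step 38: x=[2.7695] v=[-2.3224]
Step 39: x=[2.6652] v=[-2.0857]
Step 40: x=[2.5732] v=[-1.8396]
Step 41: x=[2.4939] v=[-1.5852]
Step 42: x=[2.4277] v=[-1.3237]
Step 43: x=[2.3749] v=[-1.0562]
Step 44: x=[2.3357] v=[-0.7839]
Step 45: x=[2.3103] v=[-0.5081]
Step 46: x=[2.2988] v=[-0.2300]
Step 47: x=[2.3013] v=[0.0491]
First v>=0 after going negative at step 47, time=2.3500

Answer: 2.3500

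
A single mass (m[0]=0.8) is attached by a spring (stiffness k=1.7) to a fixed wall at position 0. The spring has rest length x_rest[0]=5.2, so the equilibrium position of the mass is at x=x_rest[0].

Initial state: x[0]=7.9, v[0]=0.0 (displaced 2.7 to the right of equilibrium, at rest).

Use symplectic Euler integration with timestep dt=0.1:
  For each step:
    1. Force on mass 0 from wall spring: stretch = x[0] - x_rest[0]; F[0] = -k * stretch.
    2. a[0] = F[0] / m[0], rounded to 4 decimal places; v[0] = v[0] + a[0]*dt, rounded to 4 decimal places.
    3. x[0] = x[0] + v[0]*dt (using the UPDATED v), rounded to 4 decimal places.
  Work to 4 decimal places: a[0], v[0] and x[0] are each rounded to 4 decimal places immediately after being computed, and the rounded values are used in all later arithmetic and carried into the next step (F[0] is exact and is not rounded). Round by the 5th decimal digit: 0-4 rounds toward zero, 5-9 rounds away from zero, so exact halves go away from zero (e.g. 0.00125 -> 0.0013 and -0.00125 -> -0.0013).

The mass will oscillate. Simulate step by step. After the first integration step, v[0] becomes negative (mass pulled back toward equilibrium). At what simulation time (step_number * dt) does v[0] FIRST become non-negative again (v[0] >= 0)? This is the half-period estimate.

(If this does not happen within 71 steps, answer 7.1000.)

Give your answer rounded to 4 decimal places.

Answer: 2.2000

Derivation:
Step 0: x=[7.9000] v=[0.0000]
Step 1: x=[7.8426] v=[-0.5738]
Step 2: x=[7.7291] v=[-1.1354]
Step 3: x=[7.5618] v=[-1.6728]
Step 4: x=[7.3443] v=[-2.1747]
Step 5: x=[7.0813] v=[-2.6304]
Step 6: x=[6.7783] v=[-3.0302]
Step 7: x=[6.4417] v=[-3.3656]
Step 8: x=[6.0788] v=[-3.6295]
Step 9: x=[5.6972] v=[-3.8163]
Step 10: x=[5.3050] v=[-3.9220]
Step 11: x=[4.9106] v=[-3.9443]
Step 12: x=[4.5223] v=[-3.8828]
Step 13: x=[4.1484] v=[-3.7388]
Step 14: x=[3.7969] v=[-3.5153]
Step 15: x=[3.4752] v=[-3.2171]
Step 16: x=[3.1901] v=[-2.8506]
Step 17: x=[2.9478] v=[-2.4235]
Step 18: x=[2.7533] v=[-1.9449]
Step 19: x=[2.6108] v=[-1.4250]
Step 20: x=[2.5233] v=[-0.8748]
Step 21: x=[2.4927] v=[-0.3060]
Step 22: x=[2.5196] v=[0.2693]
First v>=0 after going negative at step 22, time=2.2000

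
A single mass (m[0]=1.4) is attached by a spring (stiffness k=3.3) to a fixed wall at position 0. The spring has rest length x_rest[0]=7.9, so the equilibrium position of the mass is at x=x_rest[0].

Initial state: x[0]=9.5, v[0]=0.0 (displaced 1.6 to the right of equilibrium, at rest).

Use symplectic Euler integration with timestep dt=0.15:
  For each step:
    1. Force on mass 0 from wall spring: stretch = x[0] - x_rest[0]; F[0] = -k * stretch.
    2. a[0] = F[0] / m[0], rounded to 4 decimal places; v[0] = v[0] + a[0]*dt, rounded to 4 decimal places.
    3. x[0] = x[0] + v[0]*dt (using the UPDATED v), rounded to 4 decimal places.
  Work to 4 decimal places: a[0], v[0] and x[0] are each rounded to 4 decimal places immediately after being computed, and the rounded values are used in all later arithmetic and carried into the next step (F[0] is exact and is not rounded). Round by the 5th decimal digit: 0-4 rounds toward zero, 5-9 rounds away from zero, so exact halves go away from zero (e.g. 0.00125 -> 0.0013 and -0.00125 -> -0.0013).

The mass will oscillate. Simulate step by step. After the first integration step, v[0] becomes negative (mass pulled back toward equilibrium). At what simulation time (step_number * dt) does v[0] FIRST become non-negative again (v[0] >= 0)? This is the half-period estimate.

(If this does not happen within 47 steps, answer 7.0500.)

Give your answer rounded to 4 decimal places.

Step 0: x=[9.5000] v=[0.0000]
Step 1: x=[9.4151] v=[-0.5657]
Step 2: x=[9.2499] v=[-1.1014]
Step 3: x=[9.0131] v=[-1.5787]
Step 4: x=[8.7173] v=[-1.9723]
Step 5: x=[8.3781] v=[-2.2613]
Step 6: x=[8.0135] v=[-2.4304]
Step 7: x=[7.6429] v=[-2.4705]
Step 8: x=[7.2860] v=[-2.3796]
Step 9: x=[6.9616] v=[-2.1625]
Step 10: x=[6.6870] v=[-1.8307]
Step 11: x=[6.4767] v=[-1.4018]
Step 12: x=[6.3419] v=[-0.8986]
Step 13: x=[6.2897] v=[-0.3477]
Step 14: x=[6.3230] v=[0.2217]
First v>=0 after going negative at step 14, time=2.1000

Answer: 2.1000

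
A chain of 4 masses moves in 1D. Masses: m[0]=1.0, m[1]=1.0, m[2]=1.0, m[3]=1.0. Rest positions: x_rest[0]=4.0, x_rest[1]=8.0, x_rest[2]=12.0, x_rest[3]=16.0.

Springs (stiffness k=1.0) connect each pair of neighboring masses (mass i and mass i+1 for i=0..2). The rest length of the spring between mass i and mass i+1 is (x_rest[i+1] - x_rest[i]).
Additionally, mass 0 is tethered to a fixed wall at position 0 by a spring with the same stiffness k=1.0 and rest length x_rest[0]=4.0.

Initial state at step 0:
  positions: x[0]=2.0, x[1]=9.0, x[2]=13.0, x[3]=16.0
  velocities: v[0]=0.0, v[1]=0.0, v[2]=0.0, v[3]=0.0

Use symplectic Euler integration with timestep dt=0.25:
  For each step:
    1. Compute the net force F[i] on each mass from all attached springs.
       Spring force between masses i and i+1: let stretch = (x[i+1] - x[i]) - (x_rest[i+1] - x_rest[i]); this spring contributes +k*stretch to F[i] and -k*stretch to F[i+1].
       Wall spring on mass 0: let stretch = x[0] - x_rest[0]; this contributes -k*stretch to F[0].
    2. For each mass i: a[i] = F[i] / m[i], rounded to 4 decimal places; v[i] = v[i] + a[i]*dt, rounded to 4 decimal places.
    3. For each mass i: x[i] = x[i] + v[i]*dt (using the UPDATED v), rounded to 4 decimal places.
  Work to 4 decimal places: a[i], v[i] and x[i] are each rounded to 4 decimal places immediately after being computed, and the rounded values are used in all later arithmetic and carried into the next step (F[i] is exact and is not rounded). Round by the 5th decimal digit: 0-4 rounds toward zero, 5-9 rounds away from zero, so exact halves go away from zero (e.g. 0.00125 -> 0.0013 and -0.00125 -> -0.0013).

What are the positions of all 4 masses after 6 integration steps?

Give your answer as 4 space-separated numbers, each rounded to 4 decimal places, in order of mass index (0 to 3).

Step 0: x=[2.0000 9.0000 13.0000 16.0000] v=[0.0000 0.0000 0.0000 0.0000]
Step 1: x=[2.3125 8.8125 12.9375 16.0625] v=[1.2500 -0.7500 -0.2500 0.2500]
Step 2: x=[2.8867 8.4766 12.8125 16.1797] v=[2.2969 -1.3438 -0.5000 0.4688]
Step 3: x=[3.6299 8.0623 12.6270 16.3365] v=[2.9727 -1.6573 -0.7422 0.6270]
Step 4: x=[4.4232 7.6563 12.3880 16.5114] v=[3.1733 -1.6242 -0.9560 0.6996]
Step 5: x=[5.1422 7.3439 12.1110 16.6786] v=[2.8758 -1.2496 -1.1081 0.6688]
Step 6: x=[5.6774 7.1918 11.8215 16.8103] v=[2.1407 -0.6083 -1.1580 0.5269]

Answer: 5.6774 7.1918 11.8215 16.8103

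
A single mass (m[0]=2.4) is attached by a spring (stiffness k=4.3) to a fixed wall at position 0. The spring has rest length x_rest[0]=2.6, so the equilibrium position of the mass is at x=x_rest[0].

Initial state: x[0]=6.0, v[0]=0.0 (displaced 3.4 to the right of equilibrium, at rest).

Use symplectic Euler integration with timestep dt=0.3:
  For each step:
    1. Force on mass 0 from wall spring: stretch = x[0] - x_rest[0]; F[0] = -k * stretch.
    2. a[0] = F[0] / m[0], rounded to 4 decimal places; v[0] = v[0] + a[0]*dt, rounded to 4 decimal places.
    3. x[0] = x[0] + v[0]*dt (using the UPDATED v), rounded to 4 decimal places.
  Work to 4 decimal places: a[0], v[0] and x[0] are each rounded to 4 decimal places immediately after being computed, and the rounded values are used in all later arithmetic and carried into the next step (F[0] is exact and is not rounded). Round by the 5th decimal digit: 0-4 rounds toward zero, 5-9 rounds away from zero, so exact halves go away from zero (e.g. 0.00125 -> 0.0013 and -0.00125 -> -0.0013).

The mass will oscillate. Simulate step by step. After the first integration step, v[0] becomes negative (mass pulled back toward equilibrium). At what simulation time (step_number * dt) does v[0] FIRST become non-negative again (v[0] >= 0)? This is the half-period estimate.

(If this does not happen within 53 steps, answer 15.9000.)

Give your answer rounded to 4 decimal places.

Answer: 2.4000

Derivation:
Step 0: x=[6.0000] v=[0.0000]
Step 1: x=[5.4518] v=[-1.8275]
Step 2: x=[4.4437] v=[-3.3604]
Step 3: x=[3.1383] v=[-4.3514]
Step 4: x=[1.7461] v=[-4.6408]
Step 5: x=[0.4916] v=[-4.1818]
Step 6: x=[-0.4230] v=[-3.0485]
Step 7: x=[-0.8501] v=[-1.4236]
Step 8: x=[-0.7209] v=[0.4308]
First v>=0 after going negative at step 8, time=2.4000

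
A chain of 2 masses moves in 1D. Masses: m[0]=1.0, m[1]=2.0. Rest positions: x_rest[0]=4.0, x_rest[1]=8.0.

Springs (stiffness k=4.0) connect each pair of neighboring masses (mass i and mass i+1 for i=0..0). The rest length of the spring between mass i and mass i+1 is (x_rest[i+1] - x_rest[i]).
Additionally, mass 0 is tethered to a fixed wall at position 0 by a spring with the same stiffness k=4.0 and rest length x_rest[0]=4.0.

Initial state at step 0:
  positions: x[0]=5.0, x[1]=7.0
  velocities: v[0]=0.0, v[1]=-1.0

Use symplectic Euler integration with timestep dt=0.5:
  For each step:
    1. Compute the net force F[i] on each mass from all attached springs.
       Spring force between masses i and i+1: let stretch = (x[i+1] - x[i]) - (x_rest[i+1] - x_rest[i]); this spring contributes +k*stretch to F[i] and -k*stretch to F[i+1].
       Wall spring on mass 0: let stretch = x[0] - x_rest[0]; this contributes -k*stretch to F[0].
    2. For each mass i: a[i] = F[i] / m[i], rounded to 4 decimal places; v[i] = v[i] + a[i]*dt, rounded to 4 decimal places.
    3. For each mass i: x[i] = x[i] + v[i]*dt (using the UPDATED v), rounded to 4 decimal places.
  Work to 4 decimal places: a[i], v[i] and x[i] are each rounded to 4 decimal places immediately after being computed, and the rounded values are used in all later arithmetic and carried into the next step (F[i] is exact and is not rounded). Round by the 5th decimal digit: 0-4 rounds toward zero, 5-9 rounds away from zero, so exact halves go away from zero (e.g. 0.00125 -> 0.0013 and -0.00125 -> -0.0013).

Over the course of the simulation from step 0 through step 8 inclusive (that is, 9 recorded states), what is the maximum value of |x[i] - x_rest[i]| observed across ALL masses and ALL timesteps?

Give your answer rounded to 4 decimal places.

Answer: 2.2657

Derivation:
Step 0: x=[5.0000 7.0000] v=[0.0000 -1.0000]
Step 1: x=[2.0000 7.5000] v=[-6.0000 1.0000]
Step 2: x=[2.5000 7.2500] v=[1.0000 -0.5000]
Step 3: x=[5.2500 6.6250] v=[5.5000 -1.2500]
Step 4: x=[4.1250 7.3125] v=[-2.2500 1.3750]
Step 5: x=[2.0625 8.4063] v=[-4.1250 2.1875]
Step 6: x=[4.2813 8.3282] v=[4.4376 -0.1563]
Step 7: x=[6.2657 8.2266] v=[3.9688 -0.2032]
Step 8: x=[3.9453 9.1446] v=[-4.6408 1.8359]
Max displacement = 2.2657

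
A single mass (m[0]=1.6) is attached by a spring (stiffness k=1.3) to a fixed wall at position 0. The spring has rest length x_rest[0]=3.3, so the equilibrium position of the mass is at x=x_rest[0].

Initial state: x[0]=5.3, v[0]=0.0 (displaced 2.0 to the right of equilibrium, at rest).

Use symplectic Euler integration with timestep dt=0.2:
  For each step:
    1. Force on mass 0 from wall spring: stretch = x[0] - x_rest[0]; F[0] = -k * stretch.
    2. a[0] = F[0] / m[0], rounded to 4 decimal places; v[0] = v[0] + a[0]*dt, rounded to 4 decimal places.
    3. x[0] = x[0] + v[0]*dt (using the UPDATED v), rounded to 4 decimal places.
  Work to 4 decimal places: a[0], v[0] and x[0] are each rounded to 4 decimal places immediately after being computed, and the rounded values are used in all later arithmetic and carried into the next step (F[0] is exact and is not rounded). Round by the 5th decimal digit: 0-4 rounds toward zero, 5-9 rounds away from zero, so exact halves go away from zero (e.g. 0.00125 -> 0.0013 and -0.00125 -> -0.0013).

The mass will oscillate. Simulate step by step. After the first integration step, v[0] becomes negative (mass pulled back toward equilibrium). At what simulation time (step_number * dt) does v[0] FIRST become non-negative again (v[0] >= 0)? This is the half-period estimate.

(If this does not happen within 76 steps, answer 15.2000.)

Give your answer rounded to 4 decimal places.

Step 0: x=[5.3000] v=[0.0000]
Step 1: x=[5.2350] v=[-0.3250]
Step 2: x=[5.1071] v=[-0.6394]
Step 3: x=[4.9205] v=[-0.9331]
Step 4: x=[4.6812] v=[-1.1964]
Step 5: x=[4.3970] v=[-1.4208]
Step 6: x=[4.0772] v=[-1.5991]
Step 7: x=[3.7321] v=[-1.7254]
Step 8: x=[3.3730] v=[-1.7956]
Step 9: x=[3.0115] v=[-1.8075]
Step 10: x=[2.6594] v=[-1.7606]
Step 11: x=[2.3281] v=[-1.6565]
Step 12: x=[2.0284] v=[-1.4986]
Step 13: x=[1.7700] v=[-1.2920]
Step 14: x=[1.5613] v=[-1.0434]
Step 15: x=[1.4091] v=[-0.7609]
Step 16: x=[1.3184] v=[-0.4536]
Step 17: x=[1.2921] v=[-0.1316]
Step 18: x=[1.3310] v=[0.1947]
First v>=0 after going negative at step 18, time=3.6000

Answer: 3.6000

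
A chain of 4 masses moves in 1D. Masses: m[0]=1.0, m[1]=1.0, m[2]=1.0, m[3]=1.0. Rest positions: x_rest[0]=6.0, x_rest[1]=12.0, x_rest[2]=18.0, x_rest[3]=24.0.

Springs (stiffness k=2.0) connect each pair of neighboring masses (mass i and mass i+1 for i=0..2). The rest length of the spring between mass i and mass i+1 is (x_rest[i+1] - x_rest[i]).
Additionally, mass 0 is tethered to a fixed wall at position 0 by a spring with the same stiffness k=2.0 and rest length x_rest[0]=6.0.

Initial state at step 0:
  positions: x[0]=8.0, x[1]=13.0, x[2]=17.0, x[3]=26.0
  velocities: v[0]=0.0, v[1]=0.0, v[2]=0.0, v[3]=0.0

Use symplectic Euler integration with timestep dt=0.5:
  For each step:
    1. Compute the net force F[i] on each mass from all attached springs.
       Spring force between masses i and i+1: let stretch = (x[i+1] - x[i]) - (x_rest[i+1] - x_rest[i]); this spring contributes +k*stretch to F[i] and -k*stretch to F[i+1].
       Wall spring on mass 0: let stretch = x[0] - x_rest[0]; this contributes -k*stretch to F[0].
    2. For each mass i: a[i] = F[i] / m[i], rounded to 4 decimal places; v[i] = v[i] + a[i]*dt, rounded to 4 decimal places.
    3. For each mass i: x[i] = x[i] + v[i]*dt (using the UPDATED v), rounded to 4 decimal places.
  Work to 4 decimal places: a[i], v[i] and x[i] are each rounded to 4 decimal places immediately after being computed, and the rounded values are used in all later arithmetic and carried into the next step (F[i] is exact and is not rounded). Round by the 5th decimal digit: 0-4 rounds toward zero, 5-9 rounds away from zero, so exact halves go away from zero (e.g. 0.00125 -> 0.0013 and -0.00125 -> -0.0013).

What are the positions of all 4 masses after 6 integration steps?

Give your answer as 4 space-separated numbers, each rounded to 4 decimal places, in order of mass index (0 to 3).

Answer: 7.2500 10.9688 17.9219 24.2344

Derivation:
Step 0: x=[8.0000 13.0000 17.0000 26.0000] v=[0.0000 0.0000 0.0000 0.0000]
Step 1: x=[6.5000 12.5000 19.5000 24.5000] v=[-3.0000 -1.0000 5.0000 -3.0000]
Step 2: x=[4.7500 12.5000 21.0000 23.5000] v=[-3.5000 0.0000 3.0000 -2.0000]
Step 3: x=[4.5000 12.8750 19.5000 24.2500] v=[-0.5000 0.7500 -3.0000 1.5000]
Step 4: x=[6.1875 12.3750 17.0625 25.6250] v=[3.3750 -1.0000 -4.8750 2.7500]
Step 5: x=[7.8750 11.1250 16.5625 25.7188] v=[3.3750 -2.5000 -1.0000 0.1875]
Step 6: x=[7.2500 10.9688 17.9219 24.2344] v=[-1.2500 -0.3125 2.7188 -2.9688]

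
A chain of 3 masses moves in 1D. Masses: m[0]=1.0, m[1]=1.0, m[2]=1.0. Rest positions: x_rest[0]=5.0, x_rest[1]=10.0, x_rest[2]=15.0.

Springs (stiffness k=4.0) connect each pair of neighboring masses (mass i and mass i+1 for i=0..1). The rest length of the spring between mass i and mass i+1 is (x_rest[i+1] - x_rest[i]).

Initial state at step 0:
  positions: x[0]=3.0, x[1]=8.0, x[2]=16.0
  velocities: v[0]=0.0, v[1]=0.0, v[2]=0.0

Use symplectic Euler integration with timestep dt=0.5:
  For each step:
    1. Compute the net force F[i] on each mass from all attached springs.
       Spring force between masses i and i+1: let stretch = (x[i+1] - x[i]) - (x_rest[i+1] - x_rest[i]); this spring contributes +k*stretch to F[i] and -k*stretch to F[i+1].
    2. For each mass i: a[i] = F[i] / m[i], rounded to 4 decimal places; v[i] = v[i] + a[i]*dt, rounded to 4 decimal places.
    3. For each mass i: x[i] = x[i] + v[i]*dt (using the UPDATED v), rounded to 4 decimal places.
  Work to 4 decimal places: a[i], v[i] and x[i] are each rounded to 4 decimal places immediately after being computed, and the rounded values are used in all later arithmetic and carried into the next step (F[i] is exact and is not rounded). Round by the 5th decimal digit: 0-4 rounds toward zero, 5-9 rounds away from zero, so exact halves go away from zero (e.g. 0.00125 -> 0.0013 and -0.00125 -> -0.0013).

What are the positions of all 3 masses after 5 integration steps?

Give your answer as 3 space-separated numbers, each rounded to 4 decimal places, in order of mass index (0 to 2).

Answer: 3.0000 8.0000 16.0000

Derivation:
Step 0: x=[3.0000 8.0000 16.0000] v=[0.0000 0.0000 0.0000]
Step 1: x=[3.0000 11.0000 13.0000] v=[0.0000 6.0000 -6.0000]
Step 2: x=[6.0000 8.0000 13.0000] v=[6.0000 -6.0000 0.0000]
Step 3: x=[6.0000 8.0000 13.0000] v=[0.0000 0.0000 0.0000]
Step 4: x=[3.0000 11.0000 13.0000] v=[-6.0000 6.0000 0.0000]
Step 5: x=[3.0000 8.0000 16.0000] v=[0.0000 -6.0000 6.0000]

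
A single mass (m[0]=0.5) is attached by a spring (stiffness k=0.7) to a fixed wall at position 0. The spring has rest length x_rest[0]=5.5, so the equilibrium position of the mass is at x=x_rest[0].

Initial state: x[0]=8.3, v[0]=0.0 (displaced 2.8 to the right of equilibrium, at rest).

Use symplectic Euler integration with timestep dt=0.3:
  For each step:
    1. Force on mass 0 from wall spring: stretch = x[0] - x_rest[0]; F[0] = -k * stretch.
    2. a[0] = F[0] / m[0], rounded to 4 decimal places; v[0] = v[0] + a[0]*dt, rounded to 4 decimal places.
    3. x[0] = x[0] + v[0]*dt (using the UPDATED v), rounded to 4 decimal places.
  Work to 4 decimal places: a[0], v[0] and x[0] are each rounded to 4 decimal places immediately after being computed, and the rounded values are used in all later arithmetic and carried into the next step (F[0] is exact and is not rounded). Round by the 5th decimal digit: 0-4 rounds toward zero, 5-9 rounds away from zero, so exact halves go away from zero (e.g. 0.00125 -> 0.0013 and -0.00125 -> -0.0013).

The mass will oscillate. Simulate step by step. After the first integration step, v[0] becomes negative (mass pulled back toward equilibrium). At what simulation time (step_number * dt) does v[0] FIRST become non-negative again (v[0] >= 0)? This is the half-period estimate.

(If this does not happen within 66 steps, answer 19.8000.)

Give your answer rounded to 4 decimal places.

Step 0: x=[8.3000] v=[0.0000]
Step 1: x=[7.9472] v=[-1.1760]
Step 2: x=[7.2861] v=[-2.2038]
Step 3: x=[6.3999] v=[-2.9540]
Step 4: x=[5.4003] v=[-3.3320]
Step 5: x=[4.4133] v=[-3.2901]
Step 6: x=[3.5632] v=[-2.8337]
Step 7: x=[2.9571] v=[-2.0203]
Step 8: x=[2.6714] v=[-0.9523]
Step 9: x=[2.7421] v=[0.2357]
First v>=0 after going negative at step 9, time=2.7000

Answer: 2.7000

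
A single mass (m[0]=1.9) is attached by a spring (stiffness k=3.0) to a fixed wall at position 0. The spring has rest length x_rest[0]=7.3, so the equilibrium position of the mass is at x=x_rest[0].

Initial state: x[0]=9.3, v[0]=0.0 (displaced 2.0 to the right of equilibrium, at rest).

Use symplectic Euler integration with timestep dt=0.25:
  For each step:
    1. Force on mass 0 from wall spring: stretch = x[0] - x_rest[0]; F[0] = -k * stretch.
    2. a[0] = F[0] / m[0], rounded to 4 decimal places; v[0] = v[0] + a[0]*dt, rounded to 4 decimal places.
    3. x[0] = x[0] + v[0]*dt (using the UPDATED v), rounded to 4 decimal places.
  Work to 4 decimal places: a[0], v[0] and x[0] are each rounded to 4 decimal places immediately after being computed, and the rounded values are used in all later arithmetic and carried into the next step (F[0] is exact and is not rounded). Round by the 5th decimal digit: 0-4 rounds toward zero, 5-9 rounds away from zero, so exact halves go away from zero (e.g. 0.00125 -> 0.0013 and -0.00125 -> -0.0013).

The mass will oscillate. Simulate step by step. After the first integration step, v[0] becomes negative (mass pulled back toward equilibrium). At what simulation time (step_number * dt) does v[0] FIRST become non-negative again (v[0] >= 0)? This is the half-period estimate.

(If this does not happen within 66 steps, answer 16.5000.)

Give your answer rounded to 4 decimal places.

Step 0: x=[9.3000] v=[0.0000]
Step 1: x=[9.1026] v=[-0.7895]
Step 2: x=[8.7273] v=[-1.5011]
Step 3: x=[8.2112] v=[-2.0645]
Step 4: x=[7.6052] v=[-2.4242]
Step 5: x=[6.9690] v=[-2.5447]
Step 6: x=[6.3655] v=[-2.4141]
Step 7: x=[5.8542] v=[-2.0452]
Step 8: x=[5.4856] v=[-1.4745]
Step 9: x=[5.2960] v=[-0.7583]
Step 10: x=[5.3042] v=[0.0328]
First v>=0 after going negative at step 10, time=2.5000

Answer: 2.5000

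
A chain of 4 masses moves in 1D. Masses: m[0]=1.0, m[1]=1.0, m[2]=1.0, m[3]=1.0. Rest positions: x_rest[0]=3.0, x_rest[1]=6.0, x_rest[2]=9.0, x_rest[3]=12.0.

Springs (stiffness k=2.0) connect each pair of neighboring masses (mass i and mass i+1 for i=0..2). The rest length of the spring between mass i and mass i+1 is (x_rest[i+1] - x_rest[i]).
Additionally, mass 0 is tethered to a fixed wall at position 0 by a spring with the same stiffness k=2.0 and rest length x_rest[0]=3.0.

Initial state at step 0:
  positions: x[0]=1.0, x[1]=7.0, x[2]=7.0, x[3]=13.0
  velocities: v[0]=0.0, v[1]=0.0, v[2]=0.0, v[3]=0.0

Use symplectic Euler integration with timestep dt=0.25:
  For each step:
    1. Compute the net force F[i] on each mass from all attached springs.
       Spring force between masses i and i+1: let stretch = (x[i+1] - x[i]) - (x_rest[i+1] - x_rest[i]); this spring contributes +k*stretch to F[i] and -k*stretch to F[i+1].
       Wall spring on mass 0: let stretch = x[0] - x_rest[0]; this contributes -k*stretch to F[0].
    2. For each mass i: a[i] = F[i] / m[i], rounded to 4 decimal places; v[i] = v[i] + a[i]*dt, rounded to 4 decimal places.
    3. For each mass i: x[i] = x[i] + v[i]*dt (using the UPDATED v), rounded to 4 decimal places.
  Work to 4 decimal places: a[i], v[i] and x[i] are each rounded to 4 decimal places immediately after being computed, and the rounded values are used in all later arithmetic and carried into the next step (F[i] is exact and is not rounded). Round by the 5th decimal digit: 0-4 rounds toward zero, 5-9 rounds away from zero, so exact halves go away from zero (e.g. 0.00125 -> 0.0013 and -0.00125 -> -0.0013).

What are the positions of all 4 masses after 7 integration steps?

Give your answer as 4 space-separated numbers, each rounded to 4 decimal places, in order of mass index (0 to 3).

Answer: 3.0404 7.1958 8.1932 11.4299

Derivation:
Step 0: x=[1.0000 7.0000 7.0000 13.0000] v=[0.0000 0.0000 0.0000 0.0000]
Step 1: x=[1.6250 6.2500 7.7500 12.6250] v=[2.5000 -3.0000 3.0000 -1.5000]
Step 2: x=[2.6250 5.1094 8.9219 12.0156] v=[4.0000 -4.5625 4.6875 -2.4375]
Step 3: x=[3.6074 4.1348 10.0039 11.3945] v=[3.9297 -3.8985 4.3281 -2.4844]
Step 4: x=[4.2048 3.8279 10.5261 10.9746] v=[2.3897 -1.2277 2.0889 -1.6797]
Step 5: x=[4.2295 4.4054 10.2671 10.8736] v=[0.0989 2.3099 -1.0360 -0.4040]
Step 6: x=[3.7475 5.6936 9.3512 11.0718] v=[-1.9279 5.1528 -3.6636 0.7928]
Step 7: x=[3.0404 7.1958 8.1932 11.4299] v=[-2.8286 6.0086 -4.6321 1.4325]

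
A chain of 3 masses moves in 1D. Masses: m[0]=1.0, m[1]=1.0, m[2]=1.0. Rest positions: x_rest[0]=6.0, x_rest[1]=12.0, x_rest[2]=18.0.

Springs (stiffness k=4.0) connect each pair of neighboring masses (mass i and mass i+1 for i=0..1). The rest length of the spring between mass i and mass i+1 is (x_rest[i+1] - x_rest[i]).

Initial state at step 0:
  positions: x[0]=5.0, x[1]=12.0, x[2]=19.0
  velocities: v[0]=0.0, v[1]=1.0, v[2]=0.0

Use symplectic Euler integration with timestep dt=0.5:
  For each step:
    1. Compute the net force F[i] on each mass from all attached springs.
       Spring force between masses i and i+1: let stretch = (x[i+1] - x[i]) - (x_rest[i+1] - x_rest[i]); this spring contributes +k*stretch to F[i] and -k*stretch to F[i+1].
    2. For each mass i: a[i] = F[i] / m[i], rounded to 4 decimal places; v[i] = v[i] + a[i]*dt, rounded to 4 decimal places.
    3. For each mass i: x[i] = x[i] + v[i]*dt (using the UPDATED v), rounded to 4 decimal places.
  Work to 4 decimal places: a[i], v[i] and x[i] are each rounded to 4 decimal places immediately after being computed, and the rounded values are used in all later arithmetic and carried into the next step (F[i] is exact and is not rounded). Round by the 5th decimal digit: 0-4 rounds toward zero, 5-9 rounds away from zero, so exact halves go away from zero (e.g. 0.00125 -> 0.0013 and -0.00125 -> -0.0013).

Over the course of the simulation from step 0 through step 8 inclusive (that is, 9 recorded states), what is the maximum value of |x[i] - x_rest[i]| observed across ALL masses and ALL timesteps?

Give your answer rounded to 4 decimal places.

Step 0: x=[5.0000 12.0000 19.0000] v=[0.0000 1.0000 0.0000]
Step 1: x=[6.0000 12.5000 18.0000] v=[2.0000 1.0000 -2.0000]
Step 2: x=[7.5000 12.0000 17.5000] v=[3.0000 -1.0000 -1.0000]
Step 3: x=[7.5000 12.5000 17.5000] v=[0.0000 1.0000 0.0000]
Step 4: x=[6.5000 13.0000 18.5000] v=[-2.0000 1.0000 2.0000]
Step 5: x=[6.0000 12.5000 20.0000] v=[-1.0000 -1.0000 3.0000]
Step 6: x=[6.0000 13.0000 20.0000] v=[0.0000 1.0000 0.0000]
Step 7: x=[7.0000 13.5000 19.0000] v=[2.0000 1.0000 -2.0000]
Step 8: x=[8.5000 13.0000 18.5000] v=[3.0000 -1.0000 -1.0000]
Max displacement = 2.5000

Answer: 2.5000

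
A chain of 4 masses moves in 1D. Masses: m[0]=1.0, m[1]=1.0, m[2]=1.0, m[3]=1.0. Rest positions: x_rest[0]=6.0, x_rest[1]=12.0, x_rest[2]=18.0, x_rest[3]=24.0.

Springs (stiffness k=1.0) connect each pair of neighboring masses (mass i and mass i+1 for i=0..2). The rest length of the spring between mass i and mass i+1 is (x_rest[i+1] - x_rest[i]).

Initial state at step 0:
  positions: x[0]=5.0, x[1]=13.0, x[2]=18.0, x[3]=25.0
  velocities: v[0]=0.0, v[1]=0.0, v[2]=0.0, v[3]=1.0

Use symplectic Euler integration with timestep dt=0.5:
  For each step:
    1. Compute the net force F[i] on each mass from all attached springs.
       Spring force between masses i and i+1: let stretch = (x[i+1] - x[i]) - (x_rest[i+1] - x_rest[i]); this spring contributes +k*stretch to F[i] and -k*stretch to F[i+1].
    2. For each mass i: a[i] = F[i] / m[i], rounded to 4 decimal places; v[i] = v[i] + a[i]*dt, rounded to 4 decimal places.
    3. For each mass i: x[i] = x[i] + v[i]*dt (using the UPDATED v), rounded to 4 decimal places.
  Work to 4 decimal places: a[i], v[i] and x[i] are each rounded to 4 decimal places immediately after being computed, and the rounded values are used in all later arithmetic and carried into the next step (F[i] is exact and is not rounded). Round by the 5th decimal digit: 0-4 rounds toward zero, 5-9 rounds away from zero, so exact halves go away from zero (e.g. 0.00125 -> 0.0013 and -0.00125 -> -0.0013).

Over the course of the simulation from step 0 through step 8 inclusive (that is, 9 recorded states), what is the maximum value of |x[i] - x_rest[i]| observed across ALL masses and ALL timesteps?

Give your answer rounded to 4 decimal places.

Answer: 2.2310

Derivation:
Step 0: x=[5.0000 13.0000 18.0000 25.0000] v=[0.0000 0.0000 0.0000 1.0000]
Step 1: x=[5.5000 12.2500 18.5000 25.2500] v=[1.0000 -1.5000 1.0000 0.5000]
Step 2: x=[6.1875 11.3750 19.1250 25.3125] v=[1.3750 -1.7500 1.2500 0.1250]
Step 3: x=[6.6719 11.1406 19.3594 25.3282] v=[0.9688 -0.4688 0.4688 0.0313]
Step 4: x=[6.7735 11.8438 19.0313 25.3517] v=[0.2032 1.4063 -0.6562 0.0469]
Step 5: x=[6.6427 13.0763 18.4864 25.2951] v=[-0.2617 2.4649 -1.0898 -0.1133]
Step 6: x=[6.6203 14.0529 18.2912 25.0363] v=[-0.0449 1.9532 -0.3905 -0.5177]
Step 7: x=[6.9560 14.2310 18.7227 24.5912] v=[0.6714 0.3561 0.8629 -0.8903]
Step 8: x=[7.6105 13.7132 19.4984 24.1789] v=[1.3089 -1.0356 1.5513 -0.8246]
Max displacement = 2.2310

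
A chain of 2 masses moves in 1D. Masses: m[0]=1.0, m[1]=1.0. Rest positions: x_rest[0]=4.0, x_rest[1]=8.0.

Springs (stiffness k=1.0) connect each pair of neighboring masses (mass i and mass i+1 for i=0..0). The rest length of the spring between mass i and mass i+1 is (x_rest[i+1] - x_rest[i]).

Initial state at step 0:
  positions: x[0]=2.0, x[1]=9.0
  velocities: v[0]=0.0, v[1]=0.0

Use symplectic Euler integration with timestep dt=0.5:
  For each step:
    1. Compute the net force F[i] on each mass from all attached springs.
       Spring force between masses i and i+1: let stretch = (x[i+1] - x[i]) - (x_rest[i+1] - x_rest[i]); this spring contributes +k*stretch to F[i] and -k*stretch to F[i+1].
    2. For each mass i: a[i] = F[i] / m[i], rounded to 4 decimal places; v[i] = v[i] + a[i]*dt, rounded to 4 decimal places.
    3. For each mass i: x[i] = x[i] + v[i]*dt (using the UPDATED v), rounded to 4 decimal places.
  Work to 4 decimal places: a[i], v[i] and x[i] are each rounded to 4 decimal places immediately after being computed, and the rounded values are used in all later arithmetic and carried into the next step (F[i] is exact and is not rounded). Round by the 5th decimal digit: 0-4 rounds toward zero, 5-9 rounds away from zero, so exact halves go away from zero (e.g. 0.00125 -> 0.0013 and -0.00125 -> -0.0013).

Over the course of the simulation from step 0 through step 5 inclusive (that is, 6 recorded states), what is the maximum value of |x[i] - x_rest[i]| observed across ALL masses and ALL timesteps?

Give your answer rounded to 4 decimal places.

Step 0: x=[2.0000 9.0000] v=[0.0000 0.0000]
Step 1: x=[2.7500 8.2500] v=[1.5000 -1.5000]
Step 2: x=[3.8750 7.1250] v=[2.2500 -2.2500]
Step 3: x=[4.8125 6.1875] v=[1.8750 -1.8750]
Step 4: x=[5.0938 5.9063] v=[0.5625 -0.5625]
Step 5: x=[4.5782 6.4220] v=[-1.0313 1.0313]
Max displacement = 2.0937

Answer: 2.0937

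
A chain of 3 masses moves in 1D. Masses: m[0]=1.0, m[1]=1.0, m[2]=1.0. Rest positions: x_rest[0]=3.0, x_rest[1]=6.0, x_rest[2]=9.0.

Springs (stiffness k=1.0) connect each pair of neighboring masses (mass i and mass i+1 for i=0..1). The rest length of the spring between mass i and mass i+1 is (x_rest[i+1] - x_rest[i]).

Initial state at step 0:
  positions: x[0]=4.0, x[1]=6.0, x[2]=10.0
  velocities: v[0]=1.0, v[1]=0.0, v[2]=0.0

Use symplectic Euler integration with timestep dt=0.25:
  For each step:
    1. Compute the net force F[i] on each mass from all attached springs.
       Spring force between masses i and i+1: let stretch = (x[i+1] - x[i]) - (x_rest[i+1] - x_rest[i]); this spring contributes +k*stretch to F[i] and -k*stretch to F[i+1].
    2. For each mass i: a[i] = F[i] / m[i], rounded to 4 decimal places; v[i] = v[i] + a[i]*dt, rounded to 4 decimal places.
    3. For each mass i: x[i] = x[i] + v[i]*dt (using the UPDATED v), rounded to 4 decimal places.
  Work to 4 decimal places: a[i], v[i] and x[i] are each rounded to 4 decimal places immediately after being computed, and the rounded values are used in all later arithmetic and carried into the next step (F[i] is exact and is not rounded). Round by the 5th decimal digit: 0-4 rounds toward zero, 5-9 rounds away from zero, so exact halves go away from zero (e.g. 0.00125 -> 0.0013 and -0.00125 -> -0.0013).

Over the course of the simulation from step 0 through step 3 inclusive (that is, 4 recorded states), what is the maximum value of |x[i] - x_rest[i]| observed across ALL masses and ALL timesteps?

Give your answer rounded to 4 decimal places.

Answer: 1.3709

Derivation:
Step 0: x=[4.0000 6.0000 10.0000] v=[1.0000 0.0000 0.0000]
Step 1: x=[4.1875 6.1250 9.9375] v=[0.7500 0.5000 -0.2500]
Step 2: x=[4.3086 6.3672 9.8242] v=[0.4844 0.9688 -0.4531]
Step 3: x=[4.3709 6.6968 9.6824] v=[0.2491 1.3184 -0.5674]
Max displacement = 1.3709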